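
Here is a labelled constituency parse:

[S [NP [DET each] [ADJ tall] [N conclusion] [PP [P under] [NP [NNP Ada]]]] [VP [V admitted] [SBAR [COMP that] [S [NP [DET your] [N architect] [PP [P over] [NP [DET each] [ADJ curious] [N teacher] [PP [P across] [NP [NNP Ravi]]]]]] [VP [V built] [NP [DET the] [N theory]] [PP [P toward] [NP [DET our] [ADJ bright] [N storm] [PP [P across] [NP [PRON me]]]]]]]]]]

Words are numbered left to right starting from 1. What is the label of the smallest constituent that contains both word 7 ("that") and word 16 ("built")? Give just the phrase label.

SBAR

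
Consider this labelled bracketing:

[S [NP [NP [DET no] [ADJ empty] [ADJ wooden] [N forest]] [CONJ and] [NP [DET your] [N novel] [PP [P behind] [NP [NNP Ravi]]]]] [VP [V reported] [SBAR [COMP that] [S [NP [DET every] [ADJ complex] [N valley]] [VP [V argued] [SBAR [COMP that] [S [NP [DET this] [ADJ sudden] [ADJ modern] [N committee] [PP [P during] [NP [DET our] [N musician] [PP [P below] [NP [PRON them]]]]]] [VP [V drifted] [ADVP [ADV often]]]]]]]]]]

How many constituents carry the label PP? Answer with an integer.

The PP constituents are: [PP behind Ravi]; [PP during our musician below them]; [PP below them]. Total: 3.

3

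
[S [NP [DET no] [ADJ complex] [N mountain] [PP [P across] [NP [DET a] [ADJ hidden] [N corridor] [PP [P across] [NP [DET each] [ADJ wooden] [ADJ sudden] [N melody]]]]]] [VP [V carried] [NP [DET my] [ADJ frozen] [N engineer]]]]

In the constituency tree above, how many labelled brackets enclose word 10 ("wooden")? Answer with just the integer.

Counting open brackets not yet closed at "wooden": [S [NP [PP [NP [PP [NP [ADJ = 7.

7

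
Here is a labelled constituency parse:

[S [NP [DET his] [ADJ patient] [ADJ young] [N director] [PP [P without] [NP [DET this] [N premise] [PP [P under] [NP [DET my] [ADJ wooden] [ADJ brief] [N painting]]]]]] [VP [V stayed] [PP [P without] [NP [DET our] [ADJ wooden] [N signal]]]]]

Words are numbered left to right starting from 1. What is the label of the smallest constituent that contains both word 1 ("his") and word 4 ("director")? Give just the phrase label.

NP

The smallest bracket enclosing both words is [NP his patient young director without this premise under my wooden brief painting], so the label is NP.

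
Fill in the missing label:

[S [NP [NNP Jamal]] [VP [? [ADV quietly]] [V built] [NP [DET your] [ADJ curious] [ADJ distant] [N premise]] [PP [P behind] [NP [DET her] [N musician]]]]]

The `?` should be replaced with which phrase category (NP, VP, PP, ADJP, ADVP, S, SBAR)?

ADVP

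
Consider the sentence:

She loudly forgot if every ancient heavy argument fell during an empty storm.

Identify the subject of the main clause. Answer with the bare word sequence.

"she" is the NP that combines with the VP headed by "forgot" to form the main clause — the subject.

she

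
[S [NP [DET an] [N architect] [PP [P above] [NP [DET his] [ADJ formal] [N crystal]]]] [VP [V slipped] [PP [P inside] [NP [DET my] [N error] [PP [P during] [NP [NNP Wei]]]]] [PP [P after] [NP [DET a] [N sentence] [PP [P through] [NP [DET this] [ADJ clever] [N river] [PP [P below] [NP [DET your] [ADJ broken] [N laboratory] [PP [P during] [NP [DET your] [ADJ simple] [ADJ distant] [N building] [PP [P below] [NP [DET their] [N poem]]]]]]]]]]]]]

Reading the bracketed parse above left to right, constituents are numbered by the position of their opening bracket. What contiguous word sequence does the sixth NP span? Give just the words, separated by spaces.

Opening `[NP` markers occur at word positions 1, 4, 9, 12, 14, 17, 21, 25, 30; the sixth of these opens the constituent [NP this clever river below your broken laboratory during your simple distant building below their poem].

this clever river below your broken laboratory during your simple distant building below their poem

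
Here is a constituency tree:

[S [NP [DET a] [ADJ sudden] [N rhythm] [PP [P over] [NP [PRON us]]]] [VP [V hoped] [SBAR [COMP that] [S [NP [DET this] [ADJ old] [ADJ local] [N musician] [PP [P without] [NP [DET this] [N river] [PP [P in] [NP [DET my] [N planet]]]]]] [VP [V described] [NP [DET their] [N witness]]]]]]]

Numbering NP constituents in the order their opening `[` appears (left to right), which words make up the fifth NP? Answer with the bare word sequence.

my planet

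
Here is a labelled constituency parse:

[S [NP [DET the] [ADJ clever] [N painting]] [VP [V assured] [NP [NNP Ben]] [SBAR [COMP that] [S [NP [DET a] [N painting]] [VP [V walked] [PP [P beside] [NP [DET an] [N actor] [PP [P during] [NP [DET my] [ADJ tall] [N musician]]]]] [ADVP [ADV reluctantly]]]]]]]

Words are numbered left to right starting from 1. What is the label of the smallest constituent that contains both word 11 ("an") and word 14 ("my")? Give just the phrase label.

NP

The smallest bracket enclosing both words is [NP an actor during my tall musician], so the label is NP.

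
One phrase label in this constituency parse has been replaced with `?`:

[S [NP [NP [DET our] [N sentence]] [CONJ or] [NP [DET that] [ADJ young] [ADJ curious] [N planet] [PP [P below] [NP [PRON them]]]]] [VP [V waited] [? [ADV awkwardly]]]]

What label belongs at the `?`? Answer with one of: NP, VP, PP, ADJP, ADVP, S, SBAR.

A constituent whose immediate children are ADV 'awkwardly' is an adverb phrase: ADVP.

ADVP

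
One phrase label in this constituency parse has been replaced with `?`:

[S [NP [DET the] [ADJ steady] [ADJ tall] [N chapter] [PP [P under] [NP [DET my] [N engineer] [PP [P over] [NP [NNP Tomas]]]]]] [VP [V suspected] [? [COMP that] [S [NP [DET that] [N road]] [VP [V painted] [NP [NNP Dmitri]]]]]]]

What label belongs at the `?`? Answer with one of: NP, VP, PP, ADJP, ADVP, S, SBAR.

SBAR

The `?` node immediately contains: COMP 'that', S. That is the internal structure of a subordinate clause, so the label is SBAR.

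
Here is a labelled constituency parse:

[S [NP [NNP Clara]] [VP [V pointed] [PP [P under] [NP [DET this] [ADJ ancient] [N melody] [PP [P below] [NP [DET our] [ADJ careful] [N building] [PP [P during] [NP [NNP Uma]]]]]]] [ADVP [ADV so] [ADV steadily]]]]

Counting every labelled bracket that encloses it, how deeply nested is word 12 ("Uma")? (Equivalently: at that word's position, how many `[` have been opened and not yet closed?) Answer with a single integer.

9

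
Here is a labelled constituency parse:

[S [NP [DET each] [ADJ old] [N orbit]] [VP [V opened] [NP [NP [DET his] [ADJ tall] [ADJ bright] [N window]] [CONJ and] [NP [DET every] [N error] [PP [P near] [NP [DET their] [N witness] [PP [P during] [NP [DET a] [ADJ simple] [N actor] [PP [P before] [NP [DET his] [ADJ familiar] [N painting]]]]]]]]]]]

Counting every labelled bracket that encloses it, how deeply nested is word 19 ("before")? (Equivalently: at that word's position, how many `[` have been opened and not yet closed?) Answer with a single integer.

Path from the root down to the word: S → VP → NP → NP → PP → NP → PP → NP → PP → P. That is 10 enclosing brackets.

10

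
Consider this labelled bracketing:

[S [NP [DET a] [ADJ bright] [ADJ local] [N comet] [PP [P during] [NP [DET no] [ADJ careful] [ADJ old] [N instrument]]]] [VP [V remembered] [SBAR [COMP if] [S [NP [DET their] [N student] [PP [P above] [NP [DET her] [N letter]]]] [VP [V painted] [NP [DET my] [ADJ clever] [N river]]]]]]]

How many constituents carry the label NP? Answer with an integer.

5

Listing each NP by its span: [NP a bright local comet during no careful old instrument]; [NP no careful old instrument]; [NP their student above her letter]; [NP her letter]; [NP my clever river] — that makes 5.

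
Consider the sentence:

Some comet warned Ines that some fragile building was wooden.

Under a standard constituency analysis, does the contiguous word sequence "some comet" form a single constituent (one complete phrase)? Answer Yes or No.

"some comet" is exactly the noun phrase [NP some comet], a complete constituent.

Yes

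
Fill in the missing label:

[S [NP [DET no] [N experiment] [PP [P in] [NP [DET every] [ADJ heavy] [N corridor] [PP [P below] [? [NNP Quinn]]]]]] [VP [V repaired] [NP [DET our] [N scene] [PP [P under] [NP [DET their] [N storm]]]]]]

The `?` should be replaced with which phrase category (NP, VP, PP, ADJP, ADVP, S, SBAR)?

NP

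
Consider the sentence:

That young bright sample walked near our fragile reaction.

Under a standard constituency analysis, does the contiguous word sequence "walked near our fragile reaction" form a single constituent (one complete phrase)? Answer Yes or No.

Yes

The sequence corresponds to a single VP node — the verb phrase "walked near our fragile reaction".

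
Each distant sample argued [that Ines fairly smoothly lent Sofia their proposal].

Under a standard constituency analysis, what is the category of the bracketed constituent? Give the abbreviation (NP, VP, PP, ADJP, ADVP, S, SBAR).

"that" is the head of the bracketed span, so the span is a subordinate clause: SBAR.

SBAR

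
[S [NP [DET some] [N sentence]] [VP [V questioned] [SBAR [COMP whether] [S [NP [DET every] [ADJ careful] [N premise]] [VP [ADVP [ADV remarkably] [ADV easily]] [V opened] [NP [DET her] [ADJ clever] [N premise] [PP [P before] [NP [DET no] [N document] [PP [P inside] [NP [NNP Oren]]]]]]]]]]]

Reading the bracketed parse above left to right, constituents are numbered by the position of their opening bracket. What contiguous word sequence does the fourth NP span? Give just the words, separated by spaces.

no document inside Oren

In left-to-right order the NP constituents are "some sentence"; "every careful premise"; "her clever premise before no document inside Oren"; "no document inside Oren"; "Oren". Number 4 is "no document inside Oren".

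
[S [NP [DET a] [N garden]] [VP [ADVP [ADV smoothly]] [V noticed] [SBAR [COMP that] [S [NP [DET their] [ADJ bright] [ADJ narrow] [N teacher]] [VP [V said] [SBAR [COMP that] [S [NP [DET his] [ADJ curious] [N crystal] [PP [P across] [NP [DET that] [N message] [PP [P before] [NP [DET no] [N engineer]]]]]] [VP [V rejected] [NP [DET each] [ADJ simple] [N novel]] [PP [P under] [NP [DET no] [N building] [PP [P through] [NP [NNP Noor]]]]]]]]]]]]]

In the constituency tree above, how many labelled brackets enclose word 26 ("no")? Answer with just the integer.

11

Counting open brackets not yet closed at "no": [S [VP [SBAR [S [VP [SBAR [S [VP [PP [NP [DET = 11.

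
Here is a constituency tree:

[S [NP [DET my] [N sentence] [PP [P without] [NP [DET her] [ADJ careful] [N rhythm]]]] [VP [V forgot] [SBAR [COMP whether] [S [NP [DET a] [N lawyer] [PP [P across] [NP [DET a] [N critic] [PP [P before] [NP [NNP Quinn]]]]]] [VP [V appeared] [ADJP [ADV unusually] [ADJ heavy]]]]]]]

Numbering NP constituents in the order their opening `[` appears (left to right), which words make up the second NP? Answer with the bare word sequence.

her careful rhythm

Opening `[NP` markers occur at word positions 1, 4, 9, 12, 15; the second of these opens the constituent [NP her careful rhythm].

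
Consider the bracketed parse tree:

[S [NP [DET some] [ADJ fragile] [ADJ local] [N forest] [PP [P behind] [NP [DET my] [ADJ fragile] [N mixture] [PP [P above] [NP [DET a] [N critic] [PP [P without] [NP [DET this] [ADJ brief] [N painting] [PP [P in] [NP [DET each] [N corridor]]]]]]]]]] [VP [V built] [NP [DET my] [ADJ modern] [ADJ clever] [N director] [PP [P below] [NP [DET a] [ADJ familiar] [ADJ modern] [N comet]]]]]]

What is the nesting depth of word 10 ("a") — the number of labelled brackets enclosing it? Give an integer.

7

The word sits inside DET, which is inside NP, inside PP, inside NP, inside PP, inside NP, inside S — 7 brackets in all.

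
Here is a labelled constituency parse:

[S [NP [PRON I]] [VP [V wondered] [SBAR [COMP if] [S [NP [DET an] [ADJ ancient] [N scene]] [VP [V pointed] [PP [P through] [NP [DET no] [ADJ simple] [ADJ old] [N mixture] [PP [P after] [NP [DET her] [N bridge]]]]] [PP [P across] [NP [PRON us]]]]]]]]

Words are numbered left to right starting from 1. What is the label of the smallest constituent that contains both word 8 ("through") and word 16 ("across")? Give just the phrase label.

VP

The smallest bracket enclosing both words is [VP pointed through no simple old mixture after her bridge across us], so the label is VP.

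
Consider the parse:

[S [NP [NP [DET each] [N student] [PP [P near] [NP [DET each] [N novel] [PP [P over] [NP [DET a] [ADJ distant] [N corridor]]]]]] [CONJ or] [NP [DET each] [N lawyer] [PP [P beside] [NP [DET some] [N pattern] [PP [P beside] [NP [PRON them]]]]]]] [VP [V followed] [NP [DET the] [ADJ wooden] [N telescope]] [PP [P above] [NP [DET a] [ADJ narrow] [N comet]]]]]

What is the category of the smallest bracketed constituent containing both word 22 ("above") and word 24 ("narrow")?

PP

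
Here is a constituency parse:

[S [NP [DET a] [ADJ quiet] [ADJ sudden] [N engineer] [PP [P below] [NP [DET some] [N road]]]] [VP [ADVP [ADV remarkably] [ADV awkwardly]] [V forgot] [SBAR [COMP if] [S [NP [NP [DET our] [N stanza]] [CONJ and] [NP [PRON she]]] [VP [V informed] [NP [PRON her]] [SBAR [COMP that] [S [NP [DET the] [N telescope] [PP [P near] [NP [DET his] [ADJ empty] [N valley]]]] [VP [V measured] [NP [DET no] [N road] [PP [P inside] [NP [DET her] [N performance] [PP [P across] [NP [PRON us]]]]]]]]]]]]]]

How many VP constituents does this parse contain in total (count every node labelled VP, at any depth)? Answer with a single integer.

3

Listing each VP by its span: [VP remarkably awkwardly forgot if our stanza and she informed her that the telescope near his empty valley measured no road inside her performance across us]; [VP informed her that the telescope near his empty valley measured no road inside her performance across us]; [VP measured no road inside her performance across us] — that makes 3.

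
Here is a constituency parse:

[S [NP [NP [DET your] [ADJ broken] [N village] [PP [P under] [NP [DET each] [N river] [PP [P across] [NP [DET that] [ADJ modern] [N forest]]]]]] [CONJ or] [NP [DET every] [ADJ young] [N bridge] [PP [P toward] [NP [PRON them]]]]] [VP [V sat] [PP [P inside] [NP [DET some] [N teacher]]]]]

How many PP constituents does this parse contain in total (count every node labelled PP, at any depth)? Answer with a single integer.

4

The PP constituents are: [PP under each river across that modern forest]; [PP across that modern forest]; [PP toward them]; [PP inside some teacher]. Total: 4.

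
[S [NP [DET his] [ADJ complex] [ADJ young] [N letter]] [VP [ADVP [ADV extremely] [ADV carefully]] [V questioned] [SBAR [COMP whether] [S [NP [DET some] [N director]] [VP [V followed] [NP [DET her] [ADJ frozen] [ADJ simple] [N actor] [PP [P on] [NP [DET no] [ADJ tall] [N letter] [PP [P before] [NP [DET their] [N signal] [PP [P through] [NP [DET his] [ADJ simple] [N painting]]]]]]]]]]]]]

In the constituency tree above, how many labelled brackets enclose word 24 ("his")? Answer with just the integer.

Path from the root down to the word: S → VP → SBAR → S → VP → NP → PP → NP → PP → NP → PP → NP → DET. That is 13 enclosing brackets.

13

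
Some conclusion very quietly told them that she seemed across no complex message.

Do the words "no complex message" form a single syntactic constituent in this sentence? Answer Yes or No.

Yes

The sequence corresponds to a single NP node — the noun phrase "no complex message".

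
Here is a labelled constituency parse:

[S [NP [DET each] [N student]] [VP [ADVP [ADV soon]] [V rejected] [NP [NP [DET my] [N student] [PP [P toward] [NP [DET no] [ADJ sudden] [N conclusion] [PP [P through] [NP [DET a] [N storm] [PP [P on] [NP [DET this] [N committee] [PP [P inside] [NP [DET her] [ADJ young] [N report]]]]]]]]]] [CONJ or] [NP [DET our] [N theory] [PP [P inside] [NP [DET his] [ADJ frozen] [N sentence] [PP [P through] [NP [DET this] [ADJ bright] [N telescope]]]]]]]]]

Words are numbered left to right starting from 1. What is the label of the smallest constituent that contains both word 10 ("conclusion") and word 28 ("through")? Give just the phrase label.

NP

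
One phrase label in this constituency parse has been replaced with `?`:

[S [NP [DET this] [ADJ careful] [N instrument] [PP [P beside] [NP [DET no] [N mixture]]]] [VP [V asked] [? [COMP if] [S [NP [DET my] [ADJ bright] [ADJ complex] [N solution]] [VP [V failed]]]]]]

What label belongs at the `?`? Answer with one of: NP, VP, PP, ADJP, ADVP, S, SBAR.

SBAR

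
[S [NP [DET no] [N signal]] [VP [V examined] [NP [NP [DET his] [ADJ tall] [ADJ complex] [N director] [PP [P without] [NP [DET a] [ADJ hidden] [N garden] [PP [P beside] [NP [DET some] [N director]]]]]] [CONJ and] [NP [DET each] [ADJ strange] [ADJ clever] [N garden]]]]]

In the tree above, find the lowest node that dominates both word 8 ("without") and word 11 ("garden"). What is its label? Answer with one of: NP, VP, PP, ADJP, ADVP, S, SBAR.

PP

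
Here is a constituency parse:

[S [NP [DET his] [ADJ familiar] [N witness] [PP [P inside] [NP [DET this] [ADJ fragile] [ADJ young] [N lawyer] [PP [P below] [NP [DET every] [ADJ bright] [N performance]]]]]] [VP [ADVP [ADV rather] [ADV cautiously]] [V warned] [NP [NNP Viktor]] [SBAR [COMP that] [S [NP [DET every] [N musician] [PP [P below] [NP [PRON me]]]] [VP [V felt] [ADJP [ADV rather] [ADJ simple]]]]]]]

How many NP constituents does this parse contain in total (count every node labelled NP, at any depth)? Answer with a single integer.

6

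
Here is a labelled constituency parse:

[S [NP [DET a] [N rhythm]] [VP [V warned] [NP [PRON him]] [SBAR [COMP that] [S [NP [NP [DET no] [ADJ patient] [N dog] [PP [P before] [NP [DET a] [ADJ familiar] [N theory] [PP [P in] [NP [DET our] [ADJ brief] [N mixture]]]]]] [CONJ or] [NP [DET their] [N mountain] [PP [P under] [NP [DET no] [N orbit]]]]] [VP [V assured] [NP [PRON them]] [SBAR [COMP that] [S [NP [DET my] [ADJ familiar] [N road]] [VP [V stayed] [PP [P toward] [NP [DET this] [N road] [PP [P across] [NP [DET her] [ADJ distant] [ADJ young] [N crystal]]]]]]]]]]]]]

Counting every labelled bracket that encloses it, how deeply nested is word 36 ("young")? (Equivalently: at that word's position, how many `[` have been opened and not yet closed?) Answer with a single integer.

Counting open brackets not yet closed at "young": [S [VP [SBAR [S [VP [SBAR [S [VP [PP [NP [PP [NP [ADJ = 13.

13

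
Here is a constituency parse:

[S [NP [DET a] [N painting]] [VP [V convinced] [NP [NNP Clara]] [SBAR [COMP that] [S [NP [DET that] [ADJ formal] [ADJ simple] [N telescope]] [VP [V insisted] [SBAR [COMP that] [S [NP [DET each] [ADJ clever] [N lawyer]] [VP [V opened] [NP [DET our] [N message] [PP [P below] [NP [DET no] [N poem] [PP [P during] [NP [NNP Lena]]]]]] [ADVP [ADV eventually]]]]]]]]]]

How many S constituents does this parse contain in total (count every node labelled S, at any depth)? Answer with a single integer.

The S constituents are: [S a painting convinced Clara that that formal simple telescope insisted that each clever lawyer opened our message below no poem during Lena eventually]; [S that formal simple telescope insisted that each clever lawyer opened our message below no poem during Lena eventually]; [S each clever lawyer opened our message below no poem during Lena eventually]. Total: 3.

3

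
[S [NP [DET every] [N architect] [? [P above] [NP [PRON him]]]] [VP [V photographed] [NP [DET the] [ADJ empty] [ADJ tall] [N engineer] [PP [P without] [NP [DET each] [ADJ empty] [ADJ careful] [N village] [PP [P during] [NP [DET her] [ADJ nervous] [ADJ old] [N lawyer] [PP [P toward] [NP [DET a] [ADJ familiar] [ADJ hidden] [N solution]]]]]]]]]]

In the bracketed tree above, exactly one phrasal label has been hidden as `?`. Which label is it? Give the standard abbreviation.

Looking at what the `?` directly dominates — P 'above', NP — this is a prepositional phrase (PP).

PP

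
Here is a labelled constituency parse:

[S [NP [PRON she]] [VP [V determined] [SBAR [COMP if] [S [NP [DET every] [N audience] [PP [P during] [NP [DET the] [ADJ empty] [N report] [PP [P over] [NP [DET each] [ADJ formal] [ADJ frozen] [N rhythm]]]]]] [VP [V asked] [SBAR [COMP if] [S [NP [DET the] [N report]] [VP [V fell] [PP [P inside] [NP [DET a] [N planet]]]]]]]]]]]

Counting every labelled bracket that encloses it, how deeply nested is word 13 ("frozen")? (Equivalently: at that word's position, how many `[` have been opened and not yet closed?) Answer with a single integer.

10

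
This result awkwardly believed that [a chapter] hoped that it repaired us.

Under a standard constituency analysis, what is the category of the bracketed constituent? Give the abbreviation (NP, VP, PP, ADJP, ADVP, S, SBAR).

NP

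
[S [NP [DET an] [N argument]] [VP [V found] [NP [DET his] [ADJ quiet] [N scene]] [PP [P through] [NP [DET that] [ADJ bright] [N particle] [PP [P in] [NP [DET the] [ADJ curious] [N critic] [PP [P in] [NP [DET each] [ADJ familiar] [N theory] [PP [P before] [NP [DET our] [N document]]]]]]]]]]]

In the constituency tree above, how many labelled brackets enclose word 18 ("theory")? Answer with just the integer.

9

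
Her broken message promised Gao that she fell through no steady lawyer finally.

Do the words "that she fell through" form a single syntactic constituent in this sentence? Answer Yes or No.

The smallest constituent containing the whole sequence is the subordinate clause [SBAR that she fell through no steady lawyer finally], but the sequence is only part of it — it straddles the boundary between complementizer "that" and clause "she fell through no steady lawyer finally".

No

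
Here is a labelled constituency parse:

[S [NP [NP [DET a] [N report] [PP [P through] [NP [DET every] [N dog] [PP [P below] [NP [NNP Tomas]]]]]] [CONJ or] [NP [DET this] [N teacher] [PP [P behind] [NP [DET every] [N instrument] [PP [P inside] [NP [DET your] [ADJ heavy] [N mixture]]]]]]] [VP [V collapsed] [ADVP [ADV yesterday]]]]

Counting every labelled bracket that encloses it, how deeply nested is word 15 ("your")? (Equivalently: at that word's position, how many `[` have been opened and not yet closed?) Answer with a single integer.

8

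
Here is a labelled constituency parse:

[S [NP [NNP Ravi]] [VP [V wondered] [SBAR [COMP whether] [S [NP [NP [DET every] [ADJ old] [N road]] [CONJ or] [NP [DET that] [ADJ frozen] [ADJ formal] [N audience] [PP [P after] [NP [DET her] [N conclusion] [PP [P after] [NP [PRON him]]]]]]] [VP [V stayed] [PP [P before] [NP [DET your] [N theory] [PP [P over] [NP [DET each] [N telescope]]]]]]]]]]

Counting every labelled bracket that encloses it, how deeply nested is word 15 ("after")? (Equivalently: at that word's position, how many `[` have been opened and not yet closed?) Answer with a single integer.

The word sits inside P, which is inside PP, inside NP, inside PP, inside NP, inside NP, inside S, inside SBAR, inside VP, inside S — 10 brackets in all.

10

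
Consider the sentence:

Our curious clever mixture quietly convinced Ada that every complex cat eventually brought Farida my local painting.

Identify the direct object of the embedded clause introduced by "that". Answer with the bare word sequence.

my local painting

The verb of the embedded clause introduced by "that" is "brought"; its direct object is the NP "my local painting".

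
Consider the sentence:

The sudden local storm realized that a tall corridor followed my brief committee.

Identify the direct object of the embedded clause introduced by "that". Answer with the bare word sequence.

Within the embedded clause introduced by "that", the direct object of "followed" is "my brief committee".

my brief committee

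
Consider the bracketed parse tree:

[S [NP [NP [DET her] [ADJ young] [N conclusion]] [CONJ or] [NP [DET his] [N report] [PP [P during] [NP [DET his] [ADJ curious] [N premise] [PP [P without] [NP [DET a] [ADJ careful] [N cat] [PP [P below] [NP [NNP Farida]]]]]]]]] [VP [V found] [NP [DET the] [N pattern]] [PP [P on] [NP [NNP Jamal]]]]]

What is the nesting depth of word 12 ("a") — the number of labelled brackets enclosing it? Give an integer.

8

Path from the root down to the word: S → NP → NP → PP → NP → PP → NP → DET. That is 8 enclosing brackets.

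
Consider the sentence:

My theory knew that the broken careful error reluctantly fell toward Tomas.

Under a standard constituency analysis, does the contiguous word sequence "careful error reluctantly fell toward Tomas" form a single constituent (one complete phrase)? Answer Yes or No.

No

The sequence begins inside the noun phrase "the broken careful error" and ends inside the verb phrase "reluctantly fell toward Tomas"; it crosses a phrase boundary, so no single node in the tree spans exactly those words.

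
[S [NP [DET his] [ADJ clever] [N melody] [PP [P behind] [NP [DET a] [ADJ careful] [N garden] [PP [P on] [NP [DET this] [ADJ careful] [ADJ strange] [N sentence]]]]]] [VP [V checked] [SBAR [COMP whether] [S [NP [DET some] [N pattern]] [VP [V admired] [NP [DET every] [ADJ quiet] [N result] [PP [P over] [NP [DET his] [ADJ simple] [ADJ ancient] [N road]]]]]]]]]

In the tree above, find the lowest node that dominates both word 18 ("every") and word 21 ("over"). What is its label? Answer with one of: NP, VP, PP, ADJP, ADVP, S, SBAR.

NP

The smallest bracket enclosing both words is [NP every quiet result over his simple ancient road], so the label is NP.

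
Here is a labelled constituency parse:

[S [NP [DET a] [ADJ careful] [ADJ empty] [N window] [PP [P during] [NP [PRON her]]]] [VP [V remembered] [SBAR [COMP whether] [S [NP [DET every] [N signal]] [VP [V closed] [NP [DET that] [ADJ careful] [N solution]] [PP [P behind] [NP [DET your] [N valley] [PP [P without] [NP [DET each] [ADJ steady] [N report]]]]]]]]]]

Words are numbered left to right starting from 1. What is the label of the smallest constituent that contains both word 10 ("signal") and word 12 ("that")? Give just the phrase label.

S

The smallest bracket enclosing both words is [S every signal closed that careful solution behind your valley without each steady report], so the label is S.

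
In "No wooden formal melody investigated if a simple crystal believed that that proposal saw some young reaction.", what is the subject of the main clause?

The subject of the main clause is the NP immediately before the verb "investigated": "no wooden formal melody".

no wooden formal melody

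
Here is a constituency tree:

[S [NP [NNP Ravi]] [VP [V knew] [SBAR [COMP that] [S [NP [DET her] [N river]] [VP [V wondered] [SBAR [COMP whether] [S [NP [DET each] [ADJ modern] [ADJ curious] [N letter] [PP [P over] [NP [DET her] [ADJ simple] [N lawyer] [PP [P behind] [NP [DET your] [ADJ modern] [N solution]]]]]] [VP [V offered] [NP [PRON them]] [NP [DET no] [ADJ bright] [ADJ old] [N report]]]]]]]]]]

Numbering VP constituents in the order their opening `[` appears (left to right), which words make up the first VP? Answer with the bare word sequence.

knew that her river wondered whether each modern curious letter over her simple lawyer behind your modern solution offered them no bright old report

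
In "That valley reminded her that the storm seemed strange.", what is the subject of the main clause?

that valley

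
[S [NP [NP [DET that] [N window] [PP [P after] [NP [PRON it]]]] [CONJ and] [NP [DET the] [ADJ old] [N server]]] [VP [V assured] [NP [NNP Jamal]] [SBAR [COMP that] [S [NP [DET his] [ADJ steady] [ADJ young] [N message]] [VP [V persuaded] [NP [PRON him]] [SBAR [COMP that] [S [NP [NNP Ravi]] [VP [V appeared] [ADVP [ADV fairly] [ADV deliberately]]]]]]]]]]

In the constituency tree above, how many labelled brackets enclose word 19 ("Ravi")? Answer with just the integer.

The word sits inside NNP, which is inside NP, inside S, inside SBAR, inside VP, inside S, inside SBAR, inside VP, inside S — 9 brackets in all.

9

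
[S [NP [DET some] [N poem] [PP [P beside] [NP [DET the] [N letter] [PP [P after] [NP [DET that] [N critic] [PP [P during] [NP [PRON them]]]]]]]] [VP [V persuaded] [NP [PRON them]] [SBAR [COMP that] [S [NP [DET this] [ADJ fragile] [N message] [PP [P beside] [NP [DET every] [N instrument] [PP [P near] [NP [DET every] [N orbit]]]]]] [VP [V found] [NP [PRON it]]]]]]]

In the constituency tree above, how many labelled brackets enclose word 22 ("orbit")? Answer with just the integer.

Path from the root down to the word: S → VP → SBAR → S → NP → PP → NP → PP → NP → N. That is 10 enclosing brackets.

10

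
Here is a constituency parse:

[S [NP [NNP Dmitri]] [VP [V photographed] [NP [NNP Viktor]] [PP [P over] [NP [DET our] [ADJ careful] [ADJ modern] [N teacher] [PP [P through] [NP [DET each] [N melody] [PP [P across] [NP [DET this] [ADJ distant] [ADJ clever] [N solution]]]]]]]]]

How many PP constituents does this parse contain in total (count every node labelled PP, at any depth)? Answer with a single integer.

3

Scanning left to right, an opening `[PP` appears at word positions 4, 9, 12 — 3 in total.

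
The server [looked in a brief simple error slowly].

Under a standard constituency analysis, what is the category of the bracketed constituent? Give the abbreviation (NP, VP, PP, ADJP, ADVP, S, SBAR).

VP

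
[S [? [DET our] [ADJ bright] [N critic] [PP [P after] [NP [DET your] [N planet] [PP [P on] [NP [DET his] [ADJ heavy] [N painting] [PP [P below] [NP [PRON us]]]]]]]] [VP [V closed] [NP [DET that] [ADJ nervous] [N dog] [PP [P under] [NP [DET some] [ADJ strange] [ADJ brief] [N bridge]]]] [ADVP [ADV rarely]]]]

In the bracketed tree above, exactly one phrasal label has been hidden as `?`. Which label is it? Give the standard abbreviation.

NP

The `?` node immediately contains: DET 'our', ADJ 'bright', N 'critic', PP. That is the internal structure of a noun phrase, so the label is NP.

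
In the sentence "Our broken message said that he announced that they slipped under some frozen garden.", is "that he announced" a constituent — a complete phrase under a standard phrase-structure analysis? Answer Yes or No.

No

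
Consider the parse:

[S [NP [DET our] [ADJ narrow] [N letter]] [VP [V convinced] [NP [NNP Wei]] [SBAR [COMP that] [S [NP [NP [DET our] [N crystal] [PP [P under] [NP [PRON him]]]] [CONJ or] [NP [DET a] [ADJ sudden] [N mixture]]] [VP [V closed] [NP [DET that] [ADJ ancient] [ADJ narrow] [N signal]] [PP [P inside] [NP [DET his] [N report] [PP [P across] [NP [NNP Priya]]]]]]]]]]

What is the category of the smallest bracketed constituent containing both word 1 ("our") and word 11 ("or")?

The smallest bracket enclosing both words is [S our narrow letter convinced Wei that our crystal under him or a sudden mixture closed that ancient narrow signal inside his report across Priya], so the label is S.

S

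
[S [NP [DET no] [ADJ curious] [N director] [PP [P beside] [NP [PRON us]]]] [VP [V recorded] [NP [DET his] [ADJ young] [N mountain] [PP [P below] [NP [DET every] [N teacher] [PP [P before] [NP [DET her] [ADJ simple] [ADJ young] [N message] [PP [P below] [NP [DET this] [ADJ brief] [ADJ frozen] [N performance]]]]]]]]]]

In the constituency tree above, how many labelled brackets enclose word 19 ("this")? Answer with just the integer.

10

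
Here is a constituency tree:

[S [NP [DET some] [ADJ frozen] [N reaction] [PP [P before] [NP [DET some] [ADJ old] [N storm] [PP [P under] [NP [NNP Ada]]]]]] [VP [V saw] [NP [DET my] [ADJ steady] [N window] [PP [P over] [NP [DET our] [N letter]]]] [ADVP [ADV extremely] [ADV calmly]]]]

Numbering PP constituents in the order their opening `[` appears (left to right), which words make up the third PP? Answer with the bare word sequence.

over our letter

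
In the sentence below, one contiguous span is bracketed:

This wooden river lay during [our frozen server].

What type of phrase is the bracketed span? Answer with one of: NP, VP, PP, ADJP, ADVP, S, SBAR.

NP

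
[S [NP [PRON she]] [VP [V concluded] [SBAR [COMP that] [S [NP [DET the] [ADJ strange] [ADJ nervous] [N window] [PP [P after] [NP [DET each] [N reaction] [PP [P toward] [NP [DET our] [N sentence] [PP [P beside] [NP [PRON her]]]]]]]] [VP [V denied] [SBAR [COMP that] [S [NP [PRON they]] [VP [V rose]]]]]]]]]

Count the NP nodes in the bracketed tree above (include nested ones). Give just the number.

Scanning left to right, an opening `[NP` appears at word positions 1, 4, 9, 12, 15, 18 — 6 in total.

6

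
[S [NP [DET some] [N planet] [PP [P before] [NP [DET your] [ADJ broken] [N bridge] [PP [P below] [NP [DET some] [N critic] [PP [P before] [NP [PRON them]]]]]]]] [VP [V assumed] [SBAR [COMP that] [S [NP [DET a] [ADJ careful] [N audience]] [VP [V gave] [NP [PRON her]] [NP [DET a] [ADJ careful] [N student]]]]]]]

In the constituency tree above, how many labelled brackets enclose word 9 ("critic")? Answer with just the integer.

7

Counting open brackets not yet closed at "critic": [S [NP [PP [NP [PP [NP [N = 7.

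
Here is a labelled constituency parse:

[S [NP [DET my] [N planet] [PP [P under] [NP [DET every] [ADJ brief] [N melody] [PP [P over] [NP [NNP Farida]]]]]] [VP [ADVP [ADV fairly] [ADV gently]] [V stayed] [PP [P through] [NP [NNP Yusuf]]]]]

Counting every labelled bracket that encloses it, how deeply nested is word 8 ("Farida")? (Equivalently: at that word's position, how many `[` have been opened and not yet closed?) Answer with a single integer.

7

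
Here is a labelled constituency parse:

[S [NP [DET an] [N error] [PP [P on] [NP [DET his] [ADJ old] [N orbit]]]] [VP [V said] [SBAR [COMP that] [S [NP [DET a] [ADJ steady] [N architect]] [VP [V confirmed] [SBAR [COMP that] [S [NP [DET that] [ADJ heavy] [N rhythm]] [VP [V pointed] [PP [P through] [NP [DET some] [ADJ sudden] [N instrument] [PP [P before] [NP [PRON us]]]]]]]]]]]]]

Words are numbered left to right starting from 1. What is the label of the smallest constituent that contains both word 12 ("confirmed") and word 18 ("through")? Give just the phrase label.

VP

Word 12 lies under S → VP → SBAR → S → VP → V; word 18 lies under S → VP → SBAR → S → VP → SBAR → S → VP → PP → P. The lowest shared node is the VP.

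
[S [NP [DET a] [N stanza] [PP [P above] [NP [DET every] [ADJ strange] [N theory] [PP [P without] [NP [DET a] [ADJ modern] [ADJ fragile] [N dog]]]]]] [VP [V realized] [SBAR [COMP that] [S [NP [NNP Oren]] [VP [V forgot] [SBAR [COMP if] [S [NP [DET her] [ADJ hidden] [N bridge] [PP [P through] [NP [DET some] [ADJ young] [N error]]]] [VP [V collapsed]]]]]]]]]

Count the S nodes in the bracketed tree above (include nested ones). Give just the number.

Scanning left to right, an opening `[S` appears at word positions 1, 14, 17 — 3 in total.

3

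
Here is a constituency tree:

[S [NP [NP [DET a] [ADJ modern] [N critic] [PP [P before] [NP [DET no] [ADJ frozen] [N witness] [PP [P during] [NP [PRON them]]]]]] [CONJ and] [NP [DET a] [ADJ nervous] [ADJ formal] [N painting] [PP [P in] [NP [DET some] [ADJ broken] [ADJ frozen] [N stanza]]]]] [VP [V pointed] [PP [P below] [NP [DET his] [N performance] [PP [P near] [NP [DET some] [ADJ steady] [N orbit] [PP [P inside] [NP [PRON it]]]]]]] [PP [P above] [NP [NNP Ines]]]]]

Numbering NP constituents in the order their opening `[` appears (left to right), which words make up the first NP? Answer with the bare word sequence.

The NP opening brackets appear, in order, over: "a modern critic before no frozen witness during them and a nervous formal painting in some broken frozen stanza"; "a modern critic before no frozen witness during them"; "no frozen witness during them"; "them"; "a nervous formal painting in some broken frozen stanza"; "some broken frozen stanza"; "his performance near some steady orbit inside it"; "some steady orbit inside it"; "it"; "Ines". The first one spans "a modern critic before no frozen witness during them and a nervous formal painting in some broken frozen stanza".

a modern critic before no frozen witness during them and a nervous formal painting in some broken frozen stanza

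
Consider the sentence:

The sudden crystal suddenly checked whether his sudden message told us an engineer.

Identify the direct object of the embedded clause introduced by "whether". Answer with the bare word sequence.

The verb of the embedded clause introduced by "whether" is "told"; its direct object is the NP "an engineer".

an engineer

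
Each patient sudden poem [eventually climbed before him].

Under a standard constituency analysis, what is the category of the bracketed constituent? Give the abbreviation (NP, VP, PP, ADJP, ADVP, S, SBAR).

"climbed" is the head of the bracketed span, so the span is a verb phrase: VP.

VP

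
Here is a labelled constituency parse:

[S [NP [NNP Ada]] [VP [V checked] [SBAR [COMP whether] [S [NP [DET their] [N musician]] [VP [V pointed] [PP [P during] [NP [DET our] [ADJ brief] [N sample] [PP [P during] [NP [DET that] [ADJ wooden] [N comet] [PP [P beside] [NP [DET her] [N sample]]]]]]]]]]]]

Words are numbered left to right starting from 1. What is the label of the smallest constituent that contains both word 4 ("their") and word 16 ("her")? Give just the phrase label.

S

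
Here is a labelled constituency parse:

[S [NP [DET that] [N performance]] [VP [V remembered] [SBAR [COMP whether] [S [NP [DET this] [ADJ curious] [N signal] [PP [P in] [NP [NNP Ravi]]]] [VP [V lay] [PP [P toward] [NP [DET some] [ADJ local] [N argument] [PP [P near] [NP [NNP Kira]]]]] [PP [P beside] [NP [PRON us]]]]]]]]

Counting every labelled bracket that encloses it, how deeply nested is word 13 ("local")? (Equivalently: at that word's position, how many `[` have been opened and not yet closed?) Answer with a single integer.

8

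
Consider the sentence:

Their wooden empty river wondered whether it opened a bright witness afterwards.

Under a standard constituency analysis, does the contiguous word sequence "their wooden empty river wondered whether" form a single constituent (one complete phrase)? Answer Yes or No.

The sequence begins inside the noun phrase "their wooden empty river" and ends inside the verb phrase "wondered whether it opened a bright witness afterwards"; it crosses a phrase boundary, so no single node in the tree spans exactly those words.

No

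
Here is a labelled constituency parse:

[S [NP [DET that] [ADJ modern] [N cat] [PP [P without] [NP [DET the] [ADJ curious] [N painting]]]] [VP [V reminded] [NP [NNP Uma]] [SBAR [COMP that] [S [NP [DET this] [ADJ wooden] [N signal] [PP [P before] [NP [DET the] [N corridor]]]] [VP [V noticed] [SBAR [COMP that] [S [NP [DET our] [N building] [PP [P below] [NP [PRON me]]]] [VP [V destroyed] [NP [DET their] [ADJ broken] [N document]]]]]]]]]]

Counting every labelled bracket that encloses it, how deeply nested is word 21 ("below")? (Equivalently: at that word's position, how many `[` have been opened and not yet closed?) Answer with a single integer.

10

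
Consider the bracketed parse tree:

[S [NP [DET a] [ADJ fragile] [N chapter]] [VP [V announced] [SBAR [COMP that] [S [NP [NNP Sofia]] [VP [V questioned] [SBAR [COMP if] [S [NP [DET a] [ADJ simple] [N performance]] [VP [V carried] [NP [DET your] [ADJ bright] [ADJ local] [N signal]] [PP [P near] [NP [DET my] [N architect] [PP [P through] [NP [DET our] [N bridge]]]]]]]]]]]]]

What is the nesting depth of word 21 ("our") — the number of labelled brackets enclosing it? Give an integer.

Counting open brackets not yet closed at "our": [S [VP [SBAR [S [VP [SBAR [S [VP [PP [NP [PP [NP [DET = 13.

13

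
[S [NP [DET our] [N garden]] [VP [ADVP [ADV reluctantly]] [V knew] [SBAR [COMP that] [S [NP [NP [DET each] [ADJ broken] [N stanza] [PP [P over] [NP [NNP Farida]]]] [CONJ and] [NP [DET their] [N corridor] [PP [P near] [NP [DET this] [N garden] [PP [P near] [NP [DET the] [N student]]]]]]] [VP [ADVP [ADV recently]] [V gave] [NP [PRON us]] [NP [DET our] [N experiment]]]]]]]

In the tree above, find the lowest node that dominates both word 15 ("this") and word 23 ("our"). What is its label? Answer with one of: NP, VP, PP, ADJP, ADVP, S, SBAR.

S

Both words fall inside [S each broken stanza over Farida and their corridor near this garden near the student recently gave us our experiment] (words 6–24), and no smaller constituent contains them both. Label: S.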